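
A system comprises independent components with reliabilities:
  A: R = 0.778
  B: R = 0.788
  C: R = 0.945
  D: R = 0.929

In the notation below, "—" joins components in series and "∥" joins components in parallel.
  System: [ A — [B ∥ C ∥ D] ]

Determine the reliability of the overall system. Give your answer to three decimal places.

Parallel (B, C, and D): 1 − (1 − 0.78800)(1 − 0.94500)(1 − 0.92900) = 0.99917
Series (A and [0.99917]): 0.77800 × 0.99917 = 0.777

0.777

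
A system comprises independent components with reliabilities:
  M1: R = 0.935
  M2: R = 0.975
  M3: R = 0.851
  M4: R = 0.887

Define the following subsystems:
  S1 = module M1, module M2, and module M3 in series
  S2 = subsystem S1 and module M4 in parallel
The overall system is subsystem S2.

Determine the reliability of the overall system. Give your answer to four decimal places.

0.9747

Series (M1, M2, and M3): 0.935000 × 0.975000 × 0.851000 = 0.775793
Parallel ([0.775793] and M4): 1 − (1 − 0.775793)(1 − 0.887000) = 0.9747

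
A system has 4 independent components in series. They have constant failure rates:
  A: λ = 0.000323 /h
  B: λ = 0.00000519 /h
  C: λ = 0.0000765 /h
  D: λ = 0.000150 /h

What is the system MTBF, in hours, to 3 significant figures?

1800

Series of exponential components: λ_sys = Σ λ_i
λ_sys = 0.000323 + 0.00000519 + 0.0000765 + 0.000150 = 5.5469e-04 /h
MTBF = 1 / λ_sys = 1800 h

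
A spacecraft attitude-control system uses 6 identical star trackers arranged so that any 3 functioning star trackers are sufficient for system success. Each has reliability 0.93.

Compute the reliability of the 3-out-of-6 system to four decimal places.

0.9997

R = Σ_{i=3}^{6} C(6,i) p^i (1−p)^{6−i} with p = 0.93
C(6,3)·0.93^3·0.07^3 = 0.005518
C(6,4)·0.93^4·0.07^2 = 0.054982
C(6,5)·0.93^5·0.07^1 = 0.292189
C(6,6)·0.93^6·0.07^0 = 0.646990
Sum = 0.9997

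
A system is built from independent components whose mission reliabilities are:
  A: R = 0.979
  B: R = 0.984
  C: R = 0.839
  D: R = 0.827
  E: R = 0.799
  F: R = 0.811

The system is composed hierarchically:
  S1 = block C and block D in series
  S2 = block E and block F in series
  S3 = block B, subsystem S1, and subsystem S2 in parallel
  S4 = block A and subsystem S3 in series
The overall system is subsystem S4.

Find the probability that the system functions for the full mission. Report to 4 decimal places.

0.9773

Series (C and D): 0.839000 × 0.827000 = 0.693853
Series (E and F): 0.799000 × 0.811000 = 0.647989
Parallel (B, [0.693853], and [0.647989]): 1 − (1 − 0.984000)(1 − 0.693853)(1 − 0.647989) = 0.998276
Series (A and [0.998276]): 0.979000 × 0.998276 = 0.9773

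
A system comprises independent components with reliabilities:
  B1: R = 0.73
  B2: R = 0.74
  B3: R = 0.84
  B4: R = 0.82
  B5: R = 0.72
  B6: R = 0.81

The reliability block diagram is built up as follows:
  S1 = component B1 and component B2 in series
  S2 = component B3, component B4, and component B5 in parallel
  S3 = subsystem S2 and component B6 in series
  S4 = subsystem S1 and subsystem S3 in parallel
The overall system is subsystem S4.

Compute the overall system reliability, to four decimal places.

0.9096

Series (B1 and B2): 0.730000 × 0.740000 = 0.540200
Parallel (B3, B4, and B5): 1 − (1 − 0.840000)(1 − 0.820000)(1 − 0.720000) = 0.991936
Series ([0.991936] and B6): 0.991936 × 0.810000 = 0.803468
Parallel ([0.540200] and [0.803468]): 1 − (1 − 0.540200)(1 − 0.803468) = 0.9096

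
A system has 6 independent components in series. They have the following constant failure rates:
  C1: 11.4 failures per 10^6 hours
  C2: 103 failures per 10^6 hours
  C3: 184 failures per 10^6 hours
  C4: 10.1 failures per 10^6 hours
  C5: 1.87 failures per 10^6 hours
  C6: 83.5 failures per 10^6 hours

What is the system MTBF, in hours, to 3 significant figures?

2540

Series of exponential components: λ_sys = Σ λ_i
λ_sys = 0.0000114 + 0.000103 + 0.000184 + 0.0000101 + 0.00000187 + 0.0000835 = 3.9387e-04 /h
MTBF = 1 / λ_sys = 2540 h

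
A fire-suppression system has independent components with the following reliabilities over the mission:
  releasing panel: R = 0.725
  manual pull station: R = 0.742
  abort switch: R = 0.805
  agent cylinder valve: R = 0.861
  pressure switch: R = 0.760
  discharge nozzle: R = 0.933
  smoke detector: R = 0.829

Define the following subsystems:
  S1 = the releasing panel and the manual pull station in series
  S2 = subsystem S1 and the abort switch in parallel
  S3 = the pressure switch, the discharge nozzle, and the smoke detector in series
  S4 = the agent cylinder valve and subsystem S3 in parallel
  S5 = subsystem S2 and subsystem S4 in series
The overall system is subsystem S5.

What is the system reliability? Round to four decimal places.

0.8578

Series (releasing panel and manual pull station): 0.725000 × 0.742000 = 0.537950
Parallel ([0.537950] and abort switch): 1 − (1 − 0.537950)(1 − 0.805000) = 0.909900
Series (pressure switch, discharge nozzle, and smoke detector): 0.760000 × 0.933000 × 0.829000 = 0.587827
Parallel (agent cylinder valve and [0.587827]): 1 − (1 − 0.861000)(1 − 0.587827) = 0.942708
Series ([0.909900] and [0.942708]): 0.909900 × 0.942708 = 0.8578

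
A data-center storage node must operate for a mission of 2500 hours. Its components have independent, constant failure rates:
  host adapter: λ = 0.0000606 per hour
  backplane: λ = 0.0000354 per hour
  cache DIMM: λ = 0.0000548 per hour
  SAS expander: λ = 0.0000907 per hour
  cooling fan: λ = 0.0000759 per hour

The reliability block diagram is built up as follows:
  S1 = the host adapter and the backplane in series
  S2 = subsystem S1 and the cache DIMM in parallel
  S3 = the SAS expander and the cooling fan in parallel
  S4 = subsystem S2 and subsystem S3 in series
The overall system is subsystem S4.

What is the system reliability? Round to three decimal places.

0.939

R(host adapter) = exp(−0.0000606 × 2500) = 0.85942
R(backplane) = exp(−0.0000354 × 2500) = 0.91530
R(cache DIMM) = exp(−0.0000548 × 2500) = 0.87197
R(SAS expander) = exp(−0.0000907 × 2500) = 0.79712
R(cooling fan) = exp(−0.0000759 × 2500) = 0.82717
Series (host adapter and backplane): 0.85942 × 0.91530 = 0.78663
Parallel ([0.78663] and cache DIMM): 1 − (1 − 0.78663)(1 − 0.87197) = 0.97268
Parallel (SAS expander and cooling fan): 1 − (1 − 0.79712)(1 − 0.82717) = 0.96494
Series ([0.97268] and [0.96494]): 0.97268 × 0.96494 = 0.939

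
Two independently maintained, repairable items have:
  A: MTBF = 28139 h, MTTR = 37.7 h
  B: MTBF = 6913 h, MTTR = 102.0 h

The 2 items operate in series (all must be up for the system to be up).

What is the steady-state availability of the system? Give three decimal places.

A(A) = MTBF/(MTBF+MTTR) = 28139/(28139+37.7) = 0.998662
A(B) = MTBF/(MTBF+MTTR) = 6913/(6913+102.0) = 0.985460
Series availability: 0.998662 × 0.985460 = 0.984

0.984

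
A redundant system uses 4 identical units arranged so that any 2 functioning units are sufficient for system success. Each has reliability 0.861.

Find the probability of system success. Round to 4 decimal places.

0.9904

R = Σ_{i=2}^{4} C(4,i) p^i (1−p)^{4−i} with p = 0.861
C(4,2)·0.861^2·0.139^2 = 0.085938
C(4,3)·0.861^3·0.139^1 = 0.354882
C(4,4)·0.861^4·0.139^0 = 0.549557
Sum = 0.9904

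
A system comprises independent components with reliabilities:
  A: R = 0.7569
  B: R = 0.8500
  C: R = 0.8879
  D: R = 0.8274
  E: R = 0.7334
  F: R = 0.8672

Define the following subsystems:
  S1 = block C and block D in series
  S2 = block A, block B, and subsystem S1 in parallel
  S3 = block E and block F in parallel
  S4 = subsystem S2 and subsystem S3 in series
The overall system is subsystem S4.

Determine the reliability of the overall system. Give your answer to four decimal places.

0.9553

Series (C and D): 0.887900 × 0.827400 = 0.734648
Parallel (A, B, and [0.734648]): 1 − (1 − 0.756900)(1 − 0.850000)(1 − 0.734648) = 0.990324
Parallel (E and F): 1 − (1 − 0.733400)(1 − 0.867200) = 0.964596
Series ([0.990324] and [0.964596]): 0.990324 × 0.964596 = 0.9553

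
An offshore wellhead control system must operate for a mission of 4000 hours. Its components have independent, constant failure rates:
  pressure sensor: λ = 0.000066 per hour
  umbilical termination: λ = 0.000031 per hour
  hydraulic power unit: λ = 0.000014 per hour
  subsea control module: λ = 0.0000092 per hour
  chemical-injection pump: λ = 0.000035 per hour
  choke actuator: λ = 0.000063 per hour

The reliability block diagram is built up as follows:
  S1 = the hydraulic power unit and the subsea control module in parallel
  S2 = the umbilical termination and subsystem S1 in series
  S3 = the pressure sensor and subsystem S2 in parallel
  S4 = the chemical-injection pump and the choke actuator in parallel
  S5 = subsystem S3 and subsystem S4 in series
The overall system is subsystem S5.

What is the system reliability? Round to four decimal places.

0.9442

R(pressure sensor) = exp(−0.000066 × 4000) = 0.767974
R(umbilical termination) = exp(−0.000031 × 4000) = 0.883380
R(hydraulic power unit) = exp(−0.000014 × 4000) = 0.945539
R(subsea control module) = exp(−0.0000092 × 4000) = 0.963869
R(chemical-injection pump) = exp(−0.000035 × 4000) = 0.869358
R(choke actuator) = exp(−0.000063 × 4000) = 0.777245
Parallel (hydraulic power unit and subsea control module): 1 − (1 − 0.945539)(1 − 0.963869) = 0.998032
Series (umbilical termination and [0.998032]): 0.883380 × 0.998032 = 0.881642
Parallel (pressure sensor and [0.881642]): 1 − (1 − 0.767974)(1 − 0.881642) = 0.972538
Parallel (chemical-injection pump and choke actuator): 1 − (1 − 0.869358)(1 − 0.777245) = 0.970899
Series ([0.972538] and [0.970899]): 0.972538 × 0.970899 = 0.9442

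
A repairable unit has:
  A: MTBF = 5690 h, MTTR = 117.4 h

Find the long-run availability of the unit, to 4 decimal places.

A(A) = MTBF/(MTBF+MTTR) = 5690/(5690+117.4) = 0.9798

0.9798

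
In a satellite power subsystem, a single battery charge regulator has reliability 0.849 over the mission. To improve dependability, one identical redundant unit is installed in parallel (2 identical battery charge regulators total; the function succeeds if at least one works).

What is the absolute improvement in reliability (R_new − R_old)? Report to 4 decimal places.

0.1282

R_before = 0.849
R_after = 1 − (1 − 0.849)^2 = 0.9772
ΔR = 0.9772 − 0.849 = 0.1282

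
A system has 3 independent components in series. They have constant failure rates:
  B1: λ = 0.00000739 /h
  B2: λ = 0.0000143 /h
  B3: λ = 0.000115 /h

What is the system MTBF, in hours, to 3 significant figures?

7320

Series of exponential components: λ_sys = Σ λ_i
λ_sys = 0.00000739 + 0.0000143 + 0.000115 = 1.3669e-04 /h
MTBF = 1 / λ_sys = 7320 h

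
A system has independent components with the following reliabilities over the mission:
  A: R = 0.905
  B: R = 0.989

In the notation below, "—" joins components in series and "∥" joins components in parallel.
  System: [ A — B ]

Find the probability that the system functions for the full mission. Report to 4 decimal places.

Series (A and B): 0.905000 × 0.989000 = 0.8950

0.8950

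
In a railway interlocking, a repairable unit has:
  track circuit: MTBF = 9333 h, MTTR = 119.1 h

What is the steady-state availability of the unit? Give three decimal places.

A(track circuit) = MTBF/(MTBF+MTTR) = 9333/(9333+119.1) = 0.987

0.987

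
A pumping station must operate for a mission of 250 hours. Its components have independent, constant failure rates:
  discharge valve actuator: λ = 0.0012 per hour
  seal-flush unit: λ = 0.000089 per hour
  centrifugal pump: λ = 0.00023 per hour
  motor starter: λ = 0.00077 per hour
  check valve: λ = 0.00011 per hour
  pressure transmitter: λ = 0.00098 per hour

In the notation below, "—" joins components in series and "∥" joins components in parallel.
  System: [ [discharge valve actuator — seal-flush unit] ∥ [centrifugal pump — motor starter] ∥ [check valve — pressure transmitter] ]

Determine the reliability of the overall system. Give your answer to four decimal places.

0.9855

R(discharge valve actuator) = exp(−0.0012 × 250) = 0.740818
R(seal-flush unit) = exp(−0.000089 × 250) = 0.977996
R(centrifugal pump) = exp(−0.00023 × 250) = 0.944122
R(motor starter) = exp(−0.00077 × 250) = 0.824894
R(check valve) = exp(−0.00011 × 250) = 0.972875
R(pressure transmitter) = exp(−0.00098 × 250) = 0.782705
Series (discharge valve actuator and seal-flush unit): 0.740818 × 0.977996 = 0.724517
Series (centrifugal pump and motor starter): 0.944122 × 0.824894 = 0.778801
Series (check valve and pressure transmitter): 0.972875 × 0.782705 = 0.761474
Parallel ([0.724517], [0.778801], and [0.761474]): 1 − (1 − 0.724517)(1 − 0.778801)(1 − 0.761474) = 0.9855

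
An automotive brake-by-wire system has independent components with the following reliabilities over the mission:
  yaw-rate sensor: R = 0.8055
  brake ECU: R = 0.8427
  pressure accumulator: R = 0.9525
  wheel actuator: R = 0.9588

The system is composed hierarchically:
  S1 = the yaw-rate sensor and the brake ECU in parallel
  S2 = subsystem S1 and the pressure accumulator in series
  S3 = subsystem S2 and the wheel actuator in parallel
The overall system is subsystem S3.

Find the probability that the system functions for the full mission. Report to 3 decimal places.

0.997

Parallel (yaw-rate sensor and brake ECU): 1 − (1 − 0.80550)(1 − 0.84270) = 0.96941
Series ([0.96941] and pressure accumulator): 0.96941 × 0.95250 = 0.92336
Parallel ([0.92336] and wheel actuator): 1 − (1 − 0.92336)(1 − 0.95880) = 0.997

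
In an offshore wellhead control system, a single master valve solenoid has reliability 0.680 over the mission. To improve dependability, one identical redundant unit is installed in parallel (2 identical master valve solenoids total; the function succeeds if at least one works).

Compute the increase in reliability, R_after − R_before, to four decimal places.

0.2176

R_before = 0.680
R_after = 1 − (1 − 0.680)^2 = 0.8976
ΔR = 0.8976 − 0.680 = 0.2176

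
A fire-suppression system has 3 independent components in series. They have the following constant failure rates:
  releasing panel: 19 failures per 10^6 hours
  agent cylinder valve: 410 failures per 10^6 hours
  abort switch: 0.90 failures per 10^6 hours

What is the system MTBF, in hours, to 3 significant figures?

2330

Series of exponential components: λ_sys = Σ λ_i
λ_sys = 0.000019 + 0.00041 + 0.00000090 = 4.2990e-04 /h
MTBF = 1 / λ_sys = 2330 h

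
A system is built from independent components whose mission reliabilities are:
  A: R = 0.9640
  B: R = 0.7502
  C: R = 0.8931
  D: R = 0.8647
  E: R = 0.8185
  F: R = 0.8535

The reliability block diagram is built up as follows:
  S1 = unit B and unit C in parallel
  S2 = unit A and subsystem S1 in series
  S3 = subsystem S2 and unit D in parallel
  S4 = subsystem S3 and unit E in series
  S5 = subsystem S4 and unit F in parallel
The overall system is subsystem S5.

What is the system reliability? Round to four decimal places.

0.9724

Parallel (B and C): 1 − (1 − 0.750200)(1 − 0.893100) = 0.973296
Series (A and [0.973296]): 0.964000 × 0.973296 = 0.938257
Parallel ([0.938257] and D): 1 − (1 − 0.938257)(1 − 0.864700) = 0.991646
Series ([0.991646] and E): 0.991646 × 0.818500 = 0.811662
Parallel ([0.811662] and F): 1 − (1 − 0.811662)(1 − 0.853500) = 0.9724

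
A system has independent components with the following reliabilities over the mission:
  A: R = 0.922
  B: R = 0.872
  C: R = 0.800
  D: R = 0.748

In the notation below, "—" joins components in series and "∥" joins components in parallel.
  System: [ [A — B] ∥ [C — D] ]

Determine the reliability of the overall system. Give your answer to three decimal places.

0.921

Series (A and B): 0.92200 × 0.87200 = 0.80398
Series (C and D): 0.80000 × 0.74800 = 0.59840
Parallel ([0.80398] and [0.59840]): 1 − (1 − 0.80398)(1 − 0.59840) = 0.921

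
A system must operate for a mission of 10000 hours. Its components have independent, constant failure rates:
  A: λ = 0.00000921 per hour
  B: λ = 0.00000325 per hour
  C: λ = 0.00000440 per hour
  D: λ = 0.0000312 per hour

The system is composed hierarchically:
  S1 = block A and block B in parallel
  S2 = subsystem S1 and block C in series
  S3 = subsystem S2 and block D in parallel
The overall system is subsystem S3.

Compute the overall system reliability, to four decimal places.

0.9877

R(A) = exp(−0.00000921 × 10000) = 0.912014
R(B) = exp(−0.00000325 × 10000) = 0.968022
R(C) = exp(−0.00000440 × 10000) = 0.956954
R(D) = exp(−0.0000312 × 10000) = 0.731982
Parallel (A and B): 1 − (1 − 0.912014)(1 − 0.968022) = 0.997186
Series ([0.997186] and C): 0.997186 × 0.956954 = 0.954261
Parallel ([0.954261] and D): 1 − (1 − 0.954261)(1 − 0.731982) = 0.9877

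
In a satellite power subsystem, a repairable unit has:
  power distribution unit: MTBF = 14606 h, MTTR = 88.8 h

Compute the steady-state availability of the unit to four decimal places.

A(power distribution unit) = MTBF/(MTBF+MTTR) = 14606/(14606+88.8) = 0.9940

0.9940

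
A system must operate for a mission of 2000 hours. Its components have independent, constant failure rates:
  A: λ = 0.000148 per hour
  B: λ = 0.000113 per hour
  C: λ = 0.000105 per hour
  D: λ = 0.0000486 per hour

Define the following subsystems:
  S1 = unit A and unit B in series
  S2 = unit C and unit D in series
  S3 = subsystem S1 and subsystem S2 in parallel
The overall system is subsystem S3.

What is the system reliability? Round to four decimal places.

R(A) = exp(−0.000148 × 2000) = 0.743787
R(B) = exp(−0.000113 × 2000) = 0.797718
R(C) = exp(−0.000105 × 2000) = 0.810584
R(D) = exp(−0.0000486 × 2000) = 0.907375
Series (A and B): 0.743787 × 0.797718 = 0.593332
Series (C and D): 0.810584 × 0.907375 = 0.735504
Parallel ([0.593332] and [0.735504]): 1 − (1 − 0.593332)(1 − 0.735504) = 0.8924

0.8924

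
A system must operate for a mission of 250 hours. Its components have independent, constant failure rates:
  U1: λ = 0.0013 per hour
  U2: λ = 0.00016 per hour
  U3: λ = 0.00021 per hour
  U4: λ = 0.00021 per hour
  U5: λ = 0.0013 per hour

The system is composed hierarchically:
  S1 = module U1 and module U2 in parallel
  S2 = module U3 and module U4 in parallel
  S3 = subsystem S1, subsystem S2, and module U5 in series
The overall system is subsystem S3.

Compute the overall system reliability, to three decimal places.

0.713

R(U1) = exp(−0.0013 × 250) = 0.72253
R(U2) = exp(−0.00016 × 250) = 0.96079
R(U3) = exp(−0.00021 × 250) = 0.94885
R(U4) = exp(−0.00021 × 250) = 0.94885
R(U5) = exp(−0.0013 × 250) = 0.72253
Parallel (U1 and U2): 1 − (1 − 0.72253)(1 − 0.96079) = 0.98912
Parallel (U3 and U4): 1 − (1 − 0.94885)(1 − 0.94885) = 0.99738
Series ([0.98912], [0.99738], and U5): 0.98912 × 0.99738 × 0.72253 = 0.713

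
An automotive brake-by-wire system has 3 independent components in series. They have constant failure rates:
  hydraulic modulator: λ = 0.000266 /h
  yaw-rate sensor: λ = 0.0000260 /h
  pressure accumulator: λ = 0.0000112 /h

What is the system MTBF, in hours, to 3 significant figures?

3300

Series of exponential components: λ_sys = Σ λ_i
λ_sys = 0.000266 + 0.0000260 + 0.0000112 = 3.0320e-04 /h
MTBF = 1 / λ_sys = 3300 h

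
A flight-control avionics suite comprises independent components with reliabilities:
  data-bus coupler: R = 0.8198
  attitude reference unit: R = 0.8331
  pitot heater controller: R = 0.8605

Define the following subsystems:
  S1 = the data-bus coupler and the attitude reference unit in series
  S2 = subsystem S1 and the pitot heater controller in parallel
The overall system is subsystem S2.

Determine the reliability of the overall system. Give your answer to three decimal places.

Series (data-bus coupler and attitude reference unit): 0.81980 × 0.83310 = 0.68298
Parallel ([0.68298] and pitot heater controller): 1 − (1 − 0.68298)(1 − 0.86050) = 0.956

0.956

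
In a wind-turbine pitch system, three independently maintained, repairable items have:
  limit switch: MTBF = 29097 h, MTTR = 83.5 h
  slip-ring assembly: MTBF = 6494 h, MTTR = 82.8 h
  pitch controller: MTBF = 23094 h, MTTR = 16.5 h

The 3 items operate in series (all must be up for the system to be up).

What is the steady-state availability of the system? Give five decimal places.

A(limit switch) = MTBF/(MTBF+MTTR) = 29097/(29097+83.5) = 0.997139
A(slip-ring assembly) = MTBF/(MTBF+MTTR) = 6494/(6494+82.8) = 0.987410
A(pitch controller) = MTBF/(MTBF+MTTR) = 23094/(23094+16.5) = 0.999286
Series availability: 0.997139 × 0.987410 × 0.999286 = 0.98388

0.98388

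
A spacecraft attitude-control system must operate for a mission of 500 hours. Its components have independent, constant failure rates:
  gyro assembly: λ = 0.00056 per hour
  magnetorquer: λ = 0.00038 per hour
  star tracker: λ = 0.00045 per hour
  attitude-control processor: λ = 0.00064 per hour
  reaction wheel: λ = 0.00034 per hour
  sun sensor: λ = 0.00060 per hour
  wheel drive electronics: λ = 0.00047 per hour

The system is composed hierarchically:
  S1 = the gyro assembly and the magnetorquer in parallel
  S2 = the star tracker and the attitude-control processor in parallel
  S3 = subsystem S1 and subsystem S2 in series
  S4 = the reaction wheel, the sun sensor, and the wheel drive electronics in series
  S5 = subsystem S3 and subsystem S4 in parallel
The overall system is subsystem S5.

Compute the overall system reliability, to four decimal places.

R(gyro assembly) = exp(−0.00056 × 500) = 0.755784
R(magnetorquer) = exp(−0.00038 × 500) = 0.826959
R(star tracker) = exp(−0.00045 × 500) = 0.798516
R(attitude-control processor) = exp(−0.00064 × 500) = 0.726149
R(reaction wheel) = exp(−0.00034 × 500) = 0.843665
R(sun sensor) = exp(−0.00060 × 500) = 0.740818
R(wheel drive electronics) = exp(−0.00047 × 500) = 0.790571
Parallel (gyro assembly and magnetorquer): 1 − (1 − 0.755784)(1 − 0.826959) = 0.957741
Parallel (star tracker and attitude-control processor): 1 − (1 − 0.798516)(1 − 0.726149) = 0.944823
Series ([0.957741] and [0.944823]): 0.957741 × 0.944823 = 0.904896
Series (reaction wheel, sun sensor, and wheel drive electronics): 0.843665 × 0.740818 × 0.790571 = 0.494109
Parallel ([0.904896] and [0.494109]): 1 − (1 − 0.904896)(1 − 0.494109) = 0.9519

0.9519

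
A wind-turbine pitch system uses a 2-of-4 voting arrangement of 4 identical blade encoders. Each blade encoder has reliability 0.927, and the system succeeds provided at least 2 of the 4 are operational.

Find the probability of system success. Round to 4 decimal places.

0.9985

R = Σ_{i=2}^{4} C(4,i) p^i (1−p)^{4−i} with p = 0.927
C(4,2)·0.927^2·0.073^2 = 0.027476
C(4,3)·0.927^3·0.073^1 = 0.232607
C(4,4)·0.927^4·0.073^0 = 0.738446
Sum = 0.9985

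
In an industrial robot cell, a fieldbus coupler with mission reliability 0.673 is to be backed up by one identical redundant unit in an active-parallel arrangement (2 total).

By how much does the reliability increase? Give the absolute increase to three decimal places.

0.220

R_before = 0.673
R_after = 1 − (1 − 0.673)^2 = 0.893
ΔR = 0.893 − 0.673 = 0.220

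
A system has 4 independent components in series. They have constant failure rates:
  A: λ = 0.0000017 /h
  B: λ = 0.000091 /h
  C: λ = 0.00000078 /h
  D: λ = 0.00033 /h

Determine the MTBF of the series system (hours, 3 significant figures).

2360

Series of exponential components: λ_sys = Σ λ_i
λ_sys = 0.0000017 + 0.000091 + 0.00000078 + 0.00033 = 4.2348e-04 /h
MTBF = 1 / λ_sys = 2360 h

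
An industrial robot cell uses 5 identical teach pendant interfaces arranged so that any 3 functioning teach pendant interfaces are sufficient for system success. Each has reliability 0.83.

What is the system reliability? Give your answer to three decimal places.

0.963

R = Σ_{i=3}^{5} C(5,i) p^i (1−p)^{5−i} with p = 0.83
C(5,3)·0.83^3·0.17^2 = 0.16525
C(5,4)·0.83^4·0.17^1 = 0.40340
C(5,5)·0.83^5·0.17^0 = 0.39390
Sum = 0.963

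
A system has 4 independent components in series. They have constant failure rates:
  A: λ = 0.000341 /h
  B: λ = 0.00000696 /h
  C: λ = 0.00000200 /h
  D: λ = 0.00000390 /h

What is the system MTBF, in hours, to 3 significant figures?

Series of exponential components: λ_sys = Σ λ_i
λ_sys = 0.000341 + 0.00000696 + 0.00000200 + 0.00000390 = 3.5386e-04 /h
MTBF = 1 / λ_sys = 2830 h

2830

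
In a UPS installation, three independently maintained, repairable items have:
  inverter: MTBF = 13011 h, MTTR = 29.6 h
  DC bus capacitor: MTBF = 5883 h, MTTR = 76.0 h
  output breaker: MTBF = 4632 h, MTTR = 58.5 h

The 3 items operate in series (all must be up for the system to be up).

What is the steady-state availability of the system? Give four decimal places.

A(inverter) = MTBF/(MTBF+MTTR) = 13011/(13011+29.6) = 0.997730
A(DC bus capacitor) = MTBF/(MTBF+MTTR) = 5883/(5883+76.0) = 0.987246
A(output breaker) = MTBF/(MTBF+MTTR) = 4632/(4632+58.5) = 0.987528
Series availability: 0.997730 × 0.987246 × 0.987528 = 0.9727

0.9727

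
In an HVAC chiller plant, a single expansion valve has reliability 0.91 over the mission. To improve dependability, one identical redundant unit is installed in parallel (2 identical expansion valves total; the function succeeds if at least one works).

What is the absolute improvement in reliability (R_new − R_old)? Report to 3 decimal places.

R_before = 0.91
R_after = 1 − (1 − 0.91)^2 = 0.992
ΔR = 0.992 − 0.91 = 0.082

0.082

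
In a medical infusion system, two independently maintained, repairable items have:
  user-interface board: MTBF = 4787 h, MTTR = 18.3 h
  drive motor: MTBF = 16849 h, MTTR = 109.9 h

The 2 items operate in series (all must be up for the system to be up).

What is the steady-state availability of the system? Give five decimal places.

0.98974

A(user-interface board) = MTBF/(MTBF+MTTR) = 4787/(4787+18.3) = 0.996192
A(drive motor) = MTBF/(MTBF+MTTR) = 16849/(16849+109.9) = 0.993520
Series availability: 0.996192 × 0.993520 = 0.98974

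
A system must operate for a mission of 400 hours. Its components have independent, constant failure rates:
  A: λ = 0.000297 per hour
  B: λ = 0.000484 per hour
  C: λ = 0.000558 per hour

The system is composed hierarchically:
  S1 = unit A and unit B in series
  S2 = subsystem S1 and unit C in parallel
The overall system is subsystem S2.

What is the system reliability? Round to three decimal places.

0.946

R(A) = exp(−0.000297 × 400) = 0.88799
R(B) = exp(−0.000484 × 400) = 0.82399
R(C) = exp(−0.000558 × 400) = 0.79995
Series (A and B): 0.88799 × 0.82399 = 0.73169
Parallel ([0.73169] and C): 1 − (1 − 0.73169)(1 − 0.79995) = 0.946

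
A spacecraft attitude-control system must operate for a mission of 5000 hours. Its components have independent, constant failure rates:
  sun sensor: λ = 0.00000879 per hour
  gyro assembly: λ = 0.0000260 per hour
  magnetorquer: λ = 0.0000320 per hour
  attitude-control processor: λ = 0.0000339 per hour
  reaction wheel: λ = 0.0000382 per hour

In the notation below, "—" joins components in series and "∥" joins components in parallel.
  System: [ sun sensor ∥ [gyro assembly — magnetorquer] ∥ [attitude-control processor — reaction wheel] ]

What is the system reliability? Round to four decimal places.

0.9967

R(sun sensor) = exp(−0.00000879 × 5000) = 0.957002
R(gyro assembly) = exp(−0.0000260 × 5000) = 0.878095
R(magnetorquer) = exp(−0.0000320 × 5000) = 0.852144
R(attitude-control processor) = exp(−0.0000339 × 5000) = 0.844087
R(reaction wheel) = exp(−0.0000382 × 5000) = 0.826133
Series (gyro assembly and magnetorquer): 0.878095 × 0.852144 = 0.748263
Series (attitude-control processor and reaction wheel): 0.844087 × 0.826133 = 0.697328
Parallel (sun sensor, [0.748263], and [0.697328]): 1 − (1 − 0.957002)(1 − 0.748263)(1 − 0.697328) = 0.9967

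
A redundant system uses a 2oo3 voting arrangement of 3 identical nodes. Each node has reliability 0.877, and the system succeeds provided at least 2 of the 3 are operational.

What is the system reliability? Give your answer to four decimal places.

0.9583

R = Σ_{i=2}^{3} C(3,i) p^i (1−p)^{3−i} with p = 0.877
C(3,2)·0.877^2·0.123^1 = 0.283809
C(3,3)·0.877^3·0.123^0 = 0.674526
Sum = 0.9583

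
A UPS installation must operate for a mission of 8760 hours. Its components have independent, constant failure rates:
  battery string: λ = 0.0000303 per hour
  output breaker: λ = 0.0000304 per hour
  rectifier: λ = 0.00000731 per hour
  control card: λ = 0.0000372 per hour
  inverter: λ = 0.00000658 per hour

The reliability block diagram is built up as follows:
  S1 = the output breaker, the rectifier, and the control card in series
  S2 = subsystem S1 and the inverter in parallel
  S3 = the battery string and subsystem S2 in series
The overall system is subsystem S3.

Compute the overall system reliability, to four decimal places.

R(battery string) = exp(−0.0000303 × 8760) = 0.766878
R(output breaker) = exp(−0.0000304 × 8760) = 0.766206
R(rectifier) = exp(−0.00000731 × 8760) = 0.937972
R(control card) = exp(−0.0000372 × 8760) = 0.721898
R(inverter) = exp(−0.00000658 × 8760) = 0.943989
Series (output breaker, rectifier, and control card): 0.766206 × 0.937972 × 0.721898 = 0.518813
Parallel ([0.518813] and inverter): 1 − (1 − 0.518813)(1 − 0.943989) = 0.973048
Series (battery string and [0.973048]): 0.766878 × 0.973048 = 0.7462

0.7462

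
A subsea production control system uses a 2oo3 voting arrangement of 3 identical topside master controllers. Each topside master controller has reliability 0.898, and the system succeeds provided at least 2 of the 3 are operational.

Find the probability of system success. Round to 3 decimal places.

R = Σ_{i=2}^{3} C(3,i) p^i (1−p)^{3−i} with p = 0.898
C(3,2)·0.898^2·0.102^1 = 0.24676
C(3,3)·0.898^3·0.102^0 = 0.72415
Sum = 0.971

0.971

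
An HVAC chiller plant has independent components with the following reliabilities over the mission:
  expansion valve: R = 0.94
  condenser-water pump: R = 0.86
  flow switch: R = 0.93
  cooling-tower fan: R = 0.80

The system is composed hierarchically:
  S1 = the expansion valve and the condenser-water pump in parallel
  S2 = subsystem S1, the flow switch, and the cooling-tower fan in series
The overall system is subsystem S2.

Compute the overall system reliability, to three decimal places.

0.738

Parallel (expansion valve and condenser-water pump): 1 − (1 − 0.94000)(1 − 0.86000) = 0.99160
Series ([0.99160], flow switch, and cooling-tower fan): 0.99160 × 0.93000 × 0.80000 = 0.738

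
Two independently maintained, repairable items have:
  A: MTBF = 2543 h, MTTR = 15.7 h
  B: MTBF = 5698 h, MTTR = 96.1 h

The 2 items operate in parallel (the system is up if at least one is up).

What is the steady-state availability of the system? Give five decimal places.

A(A) = MTBF/(MTBF+MTTR) = 2543/(2543+15.7) = 0.993864
A(B) = MTBF/(MTBF+MTTR) = 5698/(5698+96.1) = 0.983414
Parallel availability: 1 − (1 − 0.993864)(1 − 0.983414) = 0.99990

0.99990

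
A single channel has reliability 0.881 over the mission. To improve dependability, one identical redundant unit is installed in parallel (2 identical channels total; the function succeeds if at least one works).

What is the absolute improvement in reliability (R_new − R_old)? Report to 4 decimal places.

R_before = 0.881
R_after = 1 − (1 − 0.881)^2 = 0.9858
ΔR = 0.9858 − 0.881 = 0.1048

0.1048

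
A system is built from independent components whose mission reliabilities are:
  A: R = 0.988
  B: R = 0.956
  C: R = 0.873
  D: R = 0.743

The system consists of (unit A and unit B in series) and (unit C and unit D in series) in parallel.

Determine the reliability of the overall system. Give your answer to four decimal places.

Series (A and B): 0.988000 × 0.956000 = 0.944528
Series (C and D): 0.873000 × 0.743000 = 0.648639
Parallel ([0.944528] and [0.648639]): 1 − (1 − 0.944528)(1 − 0.648639) = 0.9805

0.9805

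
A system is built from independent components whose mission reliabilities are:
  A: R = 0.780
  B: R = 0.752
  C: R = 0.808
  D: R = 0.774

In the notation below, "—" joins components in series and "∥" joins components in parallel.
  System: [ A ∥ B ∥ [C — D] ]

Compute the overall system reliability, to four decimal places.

Series (C and D): 0.808000 × 0.774000 = 0.625392
Parallel (A, B, and [0.625392]): 1 − (1 − 0.780000)(1 − 0.752000)(1 − 0.625392) = 0.9796

0.9796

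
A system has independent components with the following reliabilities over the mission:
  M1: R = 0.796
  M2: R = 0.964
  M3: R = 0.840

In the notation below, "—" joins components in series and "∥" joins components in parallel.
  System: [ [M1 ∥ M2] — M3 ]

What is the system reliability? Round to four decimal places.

Parallel (M1 and M2): 1 − (1 − 0.796000)(1 − 0.964000) = 0.992656
Series ([0.992656] and M3): 0.992656 × 0.840000 = 0.8338

0.8338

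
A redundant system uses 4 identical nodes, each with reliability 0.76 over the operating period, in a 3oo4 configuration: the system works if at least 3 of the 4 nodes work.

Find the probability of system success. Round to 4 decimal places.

0.7550

R = Σ_{i=3}^{4} C(4,i) p^i (1−p)^{4−i} with p = 0.76
C(4,3)·0.76^3·0.24^1 = 0.421417
C(4,4)·0.76^4·0.24^0 = 0.333622
Sum = 0.7550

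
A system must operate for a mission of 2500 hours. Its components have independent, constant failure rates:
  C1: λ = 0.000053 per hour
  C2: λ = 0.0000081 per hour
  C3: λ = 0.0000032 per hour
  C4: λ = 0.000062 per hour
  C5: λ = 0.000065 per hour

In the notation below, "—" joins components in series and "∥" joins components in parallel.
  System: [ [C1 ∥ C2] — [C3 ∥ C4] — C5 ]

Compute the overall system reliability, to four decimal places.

R(C1) = exp(−0.000053 × 2500) = 0.875903
R(C2) = exp(−0.0000081 × 2500) = 0.979954
R(C3) = exp(−0.0000032 × 2500) = 0.992032
R(C4) = exp(−0.000062 × 2500) = 0.856415
R(C5) = exp(−0.000065 × 2500) = 0.850016
Parallel (C1 and C2): 1 − (1 − 0.875903)(1 − 0.979954) = 0.997512
Parallel (C3 and C4): 1 − (1 − 0.992032)(1 − 0.856415) = 0.998856
Series ([0.997512], [0.998856], and C5): 0.997512 × 0.998856 × 0.850016 = 0.8469

0.8469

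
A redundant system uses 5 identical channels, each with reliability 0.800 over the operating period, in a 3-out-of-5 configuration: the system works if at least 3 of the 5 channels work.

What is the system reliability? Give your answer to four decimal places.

0.9421

R = Σ_{i=3}^{5} C(5,i) p^i (1−p)^{5−i} with p = 0.800
C(5,3)·0.800^3·0.200^2 = 0.204800
C(5,4)·0.800^4·0.200^1 = 0.409600
C(5,5)·0.800^5·0.200^0 = 0.327680
Sum = 0.9421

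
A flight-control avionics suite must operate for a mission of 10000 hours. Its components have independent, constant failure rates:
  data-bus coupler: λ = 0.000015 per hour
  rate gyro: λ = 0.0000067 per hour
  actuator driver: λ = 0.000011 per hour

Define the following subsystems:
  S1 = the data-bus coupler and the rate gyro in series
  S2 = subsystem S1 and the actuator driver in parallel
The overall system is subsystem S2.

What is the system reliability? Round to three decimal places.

0.980

R(data-bus coupler) = exp(−0.000015 × 10000) = 0.86071
R(rate gyro) = exp(−0.0000067 × 10000) = 0.93520
R(actuator driver) = exp(−0.000011 × 10000) = 0.89583
Series (data-bus coupler and rate gyro): 0.86071 × 0.93520 = 0.80494
Parallel ([0.80494] and actuator driver): 1 − (1 − 0.80494)(1 − 0.89583) = 0.980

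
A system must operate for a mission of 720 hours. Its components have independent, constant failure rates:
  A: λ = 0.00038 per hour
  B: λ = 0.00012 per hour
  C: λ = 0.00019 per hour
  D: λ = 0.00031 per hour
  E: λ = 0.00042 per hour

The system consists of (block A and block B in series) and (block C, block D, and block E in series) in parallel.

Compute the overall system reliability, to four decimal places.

R(A) = exp(−0.00038 × 720) = 0.760636
R(B) = exp(−0.00012 × 720) = 0.917227
R(C) = exp(−0.00019 × 720) = 0.872145
R(D) = exp(−0.00031 × 720) = 0.799955
R(E) = exp(−0.00042 × 720) = 0.739042
Series (A and B): 0.760636 × 0.917227 = 0.697676
Series (C, D, and E): 0.872145 × 0.799955 × 0.739042 = 0.515612
Parallel ([0.697676] and [0.515612]): 1 − (1 − 0.697676)(1 − 0.515612) = 0.8536

0.8536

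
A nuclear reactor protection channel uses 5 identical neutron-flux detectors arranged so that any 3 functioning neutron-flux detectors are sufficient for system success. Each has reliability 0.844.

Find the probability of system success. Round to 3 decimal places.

0.970

R = Σ_{i=3}^{5} C(5,i) p^i (1−p)^{5−i} with p = 0.844
C(5,3)·0.844^3·0.156^2 = 0.14631
C(5,4)·0.844^4·0.156^1 = 0.39579
C(5,5)·0.844^5·0.156^0 = 0.42826
Sum = 0.970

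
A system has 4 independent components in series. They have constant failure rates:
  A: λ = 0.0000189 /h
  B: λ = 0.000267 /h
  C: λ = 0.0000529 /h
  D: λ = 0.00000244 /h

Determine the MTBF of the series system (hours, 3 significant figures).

Series of exponential components: λ_sys = Σ λ_i
λ_sys = 0.0000189 + 0.000267 + 0.0000529 + 0.00000244 = 3.4124e-04 /h
MTBF = 1 / λ_sys = 2930 h

2930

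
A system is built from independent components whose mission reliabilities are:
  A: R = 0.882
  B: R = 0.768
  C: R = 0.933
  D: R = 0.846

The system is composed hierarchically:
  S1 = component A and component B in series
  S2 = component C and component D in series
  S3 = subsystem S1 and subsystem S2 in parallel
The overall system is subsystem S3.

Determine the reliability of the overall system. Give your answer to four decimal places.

Series (A and B): 0.882000 × 0.768000 = 0.677376
Series (C and D): 0.933000 × 0.846000 = 0.789318
Parallel ([0.677376] and [0.789318]): 1 − (1 − 0.677376)(1 − 0.789318) = 0.9320

0.9320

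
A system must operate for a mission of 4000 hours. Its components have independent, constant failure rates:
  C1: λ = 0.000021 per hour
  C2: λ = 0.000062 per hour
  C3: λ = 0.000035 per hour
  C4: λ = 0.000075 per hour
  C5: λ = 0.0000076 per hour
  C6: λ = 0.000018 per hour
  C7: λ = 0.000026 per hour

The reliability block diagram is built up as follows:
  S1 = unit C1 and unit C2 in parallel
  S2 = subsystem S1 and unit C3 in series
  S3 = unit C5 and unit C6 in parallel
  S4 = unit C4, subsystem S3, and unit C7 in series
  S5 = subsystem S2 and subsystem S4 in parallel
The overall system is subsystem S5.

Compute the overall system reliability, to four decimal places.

R(C1) = exp(−0.000021 × 4000) = 0.919431
R(C2) = exp(−0.000062 × 4000) = 0.780360
R(C3) = exp(−0.000035 × 4000) = 0.869358
R(C4) = exp(−0.000075 × 4000) = 0.740818
R(C5) = exp(−0.0000076 × 4000) = 0.970057
R(C6) = exp(−0.000018 × 4000) = 0.930531
R(C7) = exp(−0.000026 × 4000) = 0.901225
Parallel (C1 and C2): 1 − (1 − 0.919431)(1 − 0.780360) = 0.982304
Series ([0.982304] and C3): 0.982304 × 0.869358 = 0.853974
Parallel (C5 and C6): 1 − (1 − 0.970057)(1 − 0.930531) = 0.997920
Series (C4, [0.997920], and C7): 0.740818 × 0.997920 × 0.901225 = 0.666255
Parallel ([0.853974] and [0.666255]): 1 − (1 − 0.853974)(1 − 0.666255) = 0.9513

0.9513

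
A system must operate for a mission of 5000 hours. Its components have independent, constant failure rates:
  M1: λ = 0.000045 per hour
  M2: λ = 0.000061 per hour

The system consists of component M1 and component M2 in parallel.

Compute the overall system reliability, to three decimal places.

R(M1) = exp(−0.000045 × 5000) = 0.79852
R(M2) = exp(−0.000061 × 5000) = 0.73712
Parallel (M1 and M2): 1 − (1 − 0.79852)(1 − 0.73712) = 0.947

0.947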